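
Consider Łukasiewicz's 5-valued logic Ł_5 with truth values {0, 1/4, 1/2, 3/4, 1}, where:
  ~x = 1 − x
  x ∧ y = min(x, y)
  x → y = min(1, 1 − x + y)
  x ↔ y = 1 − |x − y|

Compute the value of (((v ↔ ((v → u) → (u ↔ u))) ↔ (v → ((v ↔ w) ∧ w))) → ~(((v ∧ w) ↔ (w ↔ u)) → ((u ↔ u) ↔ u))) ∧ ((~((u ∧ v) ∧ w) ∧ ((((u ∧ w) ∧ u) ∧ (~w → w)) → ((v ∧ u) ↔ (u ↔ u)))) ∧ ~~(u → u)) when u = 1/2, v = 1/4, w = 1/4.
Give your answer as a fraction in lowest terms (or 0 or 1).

v → u = 1/4 → 1/2 = 1
u ↔ u = 1/2 ↔ 1/2 = 1
(v → u) → (u ↔ u) = 1 → 1 = 1
v ↔ ((v → u) → (u ↔ u)) = 1/4 ↔ 1 = 1/4
v ↔ w = 1/4 ↔ 1/4 = 1
(v ↔ w) ∧ w = 1 ∧ 1/4 = 1/4
v → ((v ↔ w) ∧ w) = 1/4 → 1/4 = 1
(v ↔ ((v → u) → (u ↔ u))) ↔ (v → ((v ↔ w) ∧ w)) = 1/4 ↔ 1 = 1/4
v ∧ w = 1/4 ∧ 1/4 = 1/4
w ↔ u = 1/4 ↔ 1/2 = 3/4
(v ∧ w) ↔ (w ↔ u) = 1/4 ↔ 3/4 = 1/2
u ↔ u = 1/2 ↔ 1/2 = 1
(u ↔ u) ↔ u = 1 ↔ 1/2 = 1/2
((v ∧ w) ↔ (w ↔ u)) → ((u ↔ u) ↔ u) = 1/2 → 1/2 = 1
~(((v ∧ w) ↔ (w ↔ u)) → ((u ↔ u) ↔ u)) = ~1 = 0
((v ↔ ((v → u) → (u ↔ u))) ↔ (v → ((v ↔ w) ∧ w))) → ~(((v ∧ w) ↔ (w ↔ u)) → ((u ↔ u) ↔ u)) = 1/4 → 0 = 3/4
u ∧ v = 1/2 ∧ 1/4 = 1/4
(u ∧ v) ∧ w = 1/4 ∧ 1/4 = 1/4
~((u ∧ v) ∧ w) = ~1/4 = 3/4
u ∧ w = 1/2 ∧ 1/4 = 1/4
(u ∧ w) ∧ u = 1/4 ∧ 1/2 = 1/4
~w = ~1/4 = 3/4
~w → w = 3/4 → 1/4 = 1/2
((u ∧ w) ∧ u) ∧ (~w → w) = 1/4 ∧ 1/2 = 1/4
v ∧ u = 1/4 ∧ 1/2 = 1/4
u ↔ u = 1/2 ↔ 1/2 = 1
(v ∧ u) ↔ (u ↔ u) = 1/4 ↔ 1 = 1/4
(((u ∧ w) ∧ u) ∧ (~w → w)) → ((v ∧ u) ↔ (u ↔ u)) = 1/4 → 1/4 = 1
~((u ∧ v) ∧ w) ∧ ((((u ∧ w) ∧ u) ∧ (~w → w)) → ((v ∧ u) ↔ (u ↔ u))) = 3/4 ∧ 1 = 3/4
u → u = 1/2 → 1/2 = 1
~(u → u) = ~1 = 0
~~(u → u) = ~0 = 1
(~((u ∧ v) ∧ w) ∧ ((((u ∧ w) ∧ u) ∧ (~w → w)) → ((v ∧ u) ↔ (u ↔ u)))) ∧ ~~(u → u) = 3/4 ∧ 1 = 3/4
(((v ↔ ((v → u) → (u ↔ u))) ↔ (v → ((v ↔ w) ∧ w))) → ~(((v ∧ w) ↔ (w ↔ u)) → ((u ↔ u) ↔ u))) ∧ ((~((u ∧ v) ∧ w) ∧ ((((u ∧ w) ∧ u) ∧ (~w → w)) → ((v ∧ u) ↔ (u ↔ u)))) ∧ ~~(u → u)) = 3/4 ∧ 3/4 = 3/4

3/4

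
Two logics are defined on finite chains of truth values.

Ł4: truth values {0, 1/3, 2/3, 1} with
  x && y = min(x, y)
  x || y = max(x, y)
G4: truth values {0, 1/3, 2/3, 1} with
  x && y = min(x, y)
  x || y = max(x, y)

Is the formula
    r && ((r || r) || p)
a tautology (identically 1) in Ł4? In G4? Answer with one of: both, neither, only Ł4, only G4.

In Ł4: at p = 0, r = 0 the value is 0 — not a tautology.
In G4: at p = 0, r = 0 the value is 0 — not a tautology.

neither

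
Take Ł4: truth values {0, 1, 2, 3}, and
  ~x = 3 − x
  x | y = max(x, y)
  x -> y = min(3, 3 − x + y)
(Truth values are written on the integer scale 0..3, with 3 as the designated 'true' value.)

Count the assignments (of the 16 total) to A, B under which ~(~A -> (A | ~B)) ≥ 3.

A = 0, B = 0 ↦ 0  <
A = 0, B = 1 ↦ 1  <
A = 0, B = 2 ↦ 2  <
A = 0, B = 3 ↦ 3  ≥
A = 1, B = 0 ↦ 0  <
A = 1, B = 1 ↦ 0  <
A = 1, B = 2 ↦ 1  <
A = 1, B = 3 ↦ 1  <
A = 2, B = 0 ↦ 0  <
A = 2, B = 1 ↦ 0  <
A = 2, B = 2 ↦ 0  <
A = 2, B = 3 ↦ 0  <
A = 3, B = 0 ↦ 0  <
A = 3, B = 1 ↦ 0  <
A = 3, B = 2 ↦ 0  <
A = 3, B = 3 ↦ 0  <
So 1 of the 16 assignments meets the threshold.

1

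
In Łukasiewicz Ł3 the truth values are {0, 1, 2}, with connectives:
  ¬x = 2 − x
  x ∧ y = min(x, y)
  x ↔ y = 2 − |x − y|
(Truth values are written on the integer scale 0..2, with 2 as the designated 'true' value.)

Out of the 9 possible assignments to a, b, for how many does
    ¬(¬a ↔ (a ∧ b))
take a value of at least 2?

a = 0, b = 0 ↦ 2  ≥
a = 0, b = 1 ↦ 2  ≥
a = 0, b = 2 ↦ 2  ≥
a = 1, b = 0 ↦ 1  <
a = 1, b = 1 ↦ 0  <
a = 1, b = 2 ↦ 0  <
a = 2, b = 0 ↦ 0  <
a = 2, b = 1 ↦ 1  <
a = 2, b = 2 ↦ 2  ≥
So 4 of the 9 assignments meet the threshold.

4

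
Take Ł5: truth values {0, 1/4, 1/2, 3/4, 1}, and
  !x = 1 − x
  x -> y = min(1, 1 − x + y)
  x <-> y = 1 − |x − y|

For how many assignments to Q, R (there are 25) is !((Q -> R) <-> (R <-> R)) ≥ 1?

1

value 1: 1 assignment (counts)
value 3/4: 2 assignments
value 1/2: 3 assignments
value 1/4: 4 assignments
value 0: 15 assignments
So 1 of the 25 assignments meets the threshold.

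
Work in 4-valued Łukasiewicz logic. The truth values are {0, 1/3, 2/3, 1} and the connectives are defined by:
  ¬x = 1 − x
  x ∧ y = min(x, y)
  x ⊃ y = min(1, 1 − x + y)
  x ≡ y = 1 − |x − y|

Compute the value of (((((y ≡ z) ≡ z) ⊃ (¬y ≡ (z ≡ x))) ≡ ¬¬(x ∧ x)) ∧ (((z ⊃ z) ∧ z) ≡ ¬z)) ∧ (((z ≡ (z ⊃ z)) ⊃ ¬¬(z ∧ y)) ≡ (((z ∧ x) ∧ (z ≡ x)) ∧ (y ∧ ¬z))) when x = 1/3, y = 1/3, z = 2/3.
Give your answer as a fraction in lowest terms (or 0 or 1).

1/3

y ≡ z = 1/3 ≡ 2/3 = 2/3
(y ≡ z) ≡ z = 2/3 ≡ 2/3 = 1
¬y = ¬1/3 = 2/3
z ≡ x = 2/3 ≡ 1/3 = 2/3
¬y ≡ (z ≡ x) = 2/3 ≡ 2/3 = 1
((y ≡ z) ≡ z) ⊃ (¬y ≡ (z ≡ x)) = 1 ⊃ 1 = 1
x ∧ x = 1/3 ∧ 1/3 = 1/3
¬(x ∧ x) = ¬1/3 = 2/3
¬¬(x ∧ x) = ¬2/3 = 1/3
(((y ≡ z) ≡ z) ⊃ (¬y ≡ (z ≡ x))) ≡ ¬¬(x ∧ x) = 1 ≡ 1/3 = 1/3
z ⊃ z = 2/3 ⊃ 2/3 = 1
(z ⊃ z) ∧ z = 1 ∧ 2/3 = 2/3
¬z = ¬2/3 = 1/3
((z ⊃ z) ∧ z) ≡ ¬z = 2/3 ≡ 1/3 = 2/3
((((y ≡ z) ≡ z) ⊃ (¬y ≡ (z ≡ x))) ≡ ¬¬(x ∧ x)) ∧ (((z ⊃ z) ∧ z) ≡ ¬z) = 1/3 ∧ 2/3 = 1/3
z ⊃ z = 2/3 ⊃ 2/3 = 1
z ≡ (z ⊃ z) = 2/3 ≡ 1 = 2/3
z ∧ y = 2/3 ∧ 1/3 = 1/3
¬(z ∧ y) = ¬1/3 = 2/3
¬¬(z ∧ y) = ¬2/3 = 1/3
(z ≡ (z ⊃ z)) ⊃ ¬¬(z ∧ y) = 2/3 ⊃ 1/3 = 2/3
z ∧ x = 2/3 ∧ 1/3 = 1/3
z ≡ x = 2/3 ≡ 1/3 = 2/3
(z ∧ x) ∧ (z ≡ x) = 1/3 ∧ 2/3 = 1/3
¬z = ¬2/3 = 1/3
y ∧ ¬z = 1/3 ∧ 1/3 = 1/3
((z ∧ x) ∧ (z ≡ x)) ∧ (y ∧ ¬z) = 1/3 ∧ 1/3 = 1/3
((z ≡ (z ⊃ z)) ⊃ ¬¬(z ∧ y)) ≡ (((z ∧ x) ∧ (z ≡ x)) ∧ (y ∧ ¬z)) = 2/3 ≡ 1/3 = 2/3
(((((y ≡ z) ≡ z) ⊃ (¬y ≡ (z ≡ x))) ≡ ¬¬(x ∧ x)) ∧ (((z ⊃ z) ∧ z) ≡ ¬z)) ∧ (((z ≡ (z ⊃ z)) ⊃ ¬¬(z ∧ y)) ≡ (((z ∧ x) ∧ (z ≡ x)) ∧ (y ∧ ¬z))) = 1/3 ∧ 2/3 = 1/3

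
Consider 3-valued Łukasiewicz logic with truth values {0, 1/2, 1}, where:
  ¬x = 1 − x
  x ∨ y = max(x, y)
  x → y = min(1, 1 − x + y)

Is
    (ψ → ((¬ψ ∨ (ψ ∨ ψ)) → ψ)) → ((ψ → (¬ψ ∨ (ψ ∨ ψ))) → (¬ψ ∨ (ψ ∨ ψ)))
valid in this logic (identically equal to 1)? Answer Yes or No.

No

Counterexample: take ψ = 1/2.
¬ψ = ¬1/2 = 1/2
ψ ∨ ψ = 1/2 ∨ 1/2 = 1/2
¬ψ ∨ (ψ ∨ ψ) = 1/2 ∨ 1/2 = 1/2
(¬ψ ∨ (ψ ∨ ψ)) → ψ = 1/2 → 1/2 = 1
ψ → ((¬ψ ∨ (ψ ∨ ψ)) → ψ) = 1/2 → 1 = 1
¬ψ = ¬1/2 = 1/2
ψ ∨ ψ = 1/2 ∨ 1/2 = 1/2
¬ψ ∨ (ψ ∨ ψ) = 1/2 ∨ 1/2 = 1/2
ψ → (¬ψ ∨ (ψ ∨ ψ)) = 1/2 → 1/2 = 1
¬ψ = ¬1/2 = 1/2
ψ ∨ ψ = 1/2 ∨ 1/2 = 1/2
¬ψ ∨ (ψ ∨ ψ) = 1/2 ∨ 1/2 = 1/2
(ψ → (¬ψ ∨ (ψ ∨ ψ))) → (¬ψ ∨ (ψ ∨ ψ)) = 1 → 1/2 = 1/2
(ψ → ((¬ψ ∨ (ψ ∨ ψ)) → ψ)) → ((ψ → (¬ψ ∨ (ψ ∨ ψ))) → (¬ψ ∨ (ψ ∨ ψ))) = 1 → 1/2 = 1/2
This gives 1/2 ≠ 1.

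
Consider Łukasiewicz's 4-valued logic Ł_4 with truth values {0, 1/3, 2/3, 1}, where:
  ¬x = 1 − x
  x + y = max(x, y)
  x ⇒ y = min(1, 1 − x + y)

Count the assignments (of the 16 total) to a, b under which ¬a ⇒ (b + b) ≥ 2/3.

a = 0, b = 0 ↦ 0  <
a = 0, b = 1/3 ↦ 1/3  <
a = 0, b = 2/3 ↦ 2/3  ≥
a = 0, b = 1 ↦ 1  ≥
a = 1/3, b = 0 ↦ 1/3  <
a = 1/3, b = 1/3 ↦ 2/3  ≥
a = 1/3, b = 2/3 ↦ 1  ≥
a = 1/3, b = 1 ↦ 1  ≥
a = 2/3, b = 0 ↦ 2/3  ≥
a = 2/3, b = 1/3 ↦ 1  ≥
a = 2/3, b = 2/3 ↦ 1  ≥
a = 2/3, b = 1 ↦ 1  ≥
a = 1, b = 0 ↦ 1  ≥
a = 1, b = 1/3 ↦ 1  ≥
a = 1, b = 2/3 ↦ 1  ≥
a = 1, b = 1 ↦ 1  ≥
So 13 of the 16 assignments meet the threshold.

13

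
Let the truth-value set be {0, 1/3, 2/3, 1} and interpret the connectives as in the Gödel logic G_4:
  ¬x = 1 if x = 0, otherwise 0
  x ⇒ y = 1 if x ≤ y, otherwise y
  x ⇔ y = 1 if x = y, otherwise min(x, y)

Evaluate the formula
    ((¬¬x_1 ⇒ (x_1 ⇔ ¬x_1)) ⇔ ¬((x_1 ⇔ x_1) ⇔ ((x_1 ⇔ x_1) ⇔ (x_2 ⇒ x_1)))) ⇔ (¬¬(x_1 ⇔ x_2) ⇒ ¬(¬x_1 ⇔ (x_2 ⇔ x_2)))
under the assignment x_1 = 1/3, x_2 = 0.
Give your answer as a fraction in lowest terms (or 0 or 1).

1

¬x_1 = ¬1/3 = 0
¬¬x_1 = ¬0 = 1
¬x_1 = ¬1/3 = 0
x_1 ⇔ ¬x_1 = 1/3 ⇔ 0 = 0
¬¬x_1 ⇒ (x_1 ⇔ ¬x_1) = 1 ⇒ 0 = 0
x_1 ⇔ x_1 = 1/3 ⇔ 1/3 = 1
x_1 ⇔ x_1 = 1/3 ⇔ 1/3 = 1
x_2 ⇒ x_1 = 0 ⇒ 1/3 = 1
(x_1 ⇔ x_1) ⇔ (x_2 ⇒ x_1) = 1 ⇔ 1 = 1
(x_1 ⇔ x_1) ⇔ ((x_1 ⇔ x_1) ⇔ (x_2 ⇒ x_1)) = 1 ⇔ 1 = 1
¬((x_1 ⇔ x_1) ⇔ ((x_1 ⇔ x_1) ⇔ (x_2 ⇒ x_1))) = ¬1 = 0
(¬¬x_1 ⇒ (x_1 ⇔ ¬x_1)) ⇔ ¬((x_1 ⇔ x_1) ⇔ ((x_1 ⇔ x_1) ⇔ (x_2 ⇒ x_1))) = 0 ⇔ 0 = 1
x_1 ⇔ x_2 = 1/3 ⇔ 0 = 0
¬(x_1 ⇔ x_2) = ¬0 = 1
¬¬(x_1 ⇔ x_2) = ¬1 = 0
¬x_1 = ¬1/3 = 0
x_2 ⇔ x_2 = 0 ⇔ 0 = 1
¬x_1 ⇔ (x_2 ⇔ x_2) = 0 ⇔ 1 = 0
¬(¬x_1 ⇔ (x_2 ⇔ x_2)) = ¬0 = 1
¬¬(x_1 ⇔ x_2) ⇒ ¬(¬x_1 ⇔ (x_2 ⇔ x_2)) = 0 ⇒ 1 = 1
((¬¬x_1 ⇒ (x_1 ⇔ ¬x_1)) ⇔ ¬((x_1 ⇔ x_1) ⇔ ((x_1 ⇔ x_1) ⇔ (x_2 ⇒ x_1)))) ⇔ (¬¬(x_1 ⇔ x_2) ⇒ ¬(¬x_1 ⇔ (x_2 ⇔ x_2))) = 1 ⇔ 1 = 1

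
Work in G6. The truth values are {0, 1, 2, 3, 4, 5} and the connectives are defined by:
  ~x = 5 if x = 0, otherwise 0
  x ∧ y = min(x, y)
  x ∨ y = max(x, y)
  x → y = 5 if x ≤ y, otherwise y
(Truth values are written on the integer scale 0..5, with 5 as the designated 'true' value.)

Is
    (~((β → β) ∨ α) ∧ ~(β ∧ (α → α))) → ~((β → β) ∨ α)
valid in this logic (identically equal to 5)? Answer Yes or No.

Yes

At α = 5, β = 1, for instance:
β → β = 1 → 1 = 5
(β → β) ∨ α = 5 ∨ 5 = 5
~((β → β) ∨ α) = ~5 = 0
α → α = 5 → 5 = 5
β ∧ (α → α) = 1 ∧ 5 = 1
~(β ∧ (α → α)) = ~1 = 0
~((β → β) ∨ α) ∧ ~(β ∧ (α → α)) = 0 ∧ 0 = 0
(~((β → β) ∨ α) ∧ ~(β ∧ (α → α))) → ~((β → β) ∨ α) = 0 → 0 = 5
and checking the remaining 35 assignments likewise gives ≥ 5 in every case.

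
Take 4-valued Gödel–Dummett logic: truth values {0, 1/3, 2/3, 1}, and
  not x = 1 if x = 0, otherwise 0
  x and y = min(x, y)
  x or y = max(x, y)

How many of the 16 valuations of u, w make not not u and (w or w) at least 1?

u = 0, w = 0 ↦ 0  <
u = 0, w = 1/3 ↦ 0  <
u = 0, w = 2/3 ↦ 0  <
u = 0, w = 1 ↦ 0  <
u = 1/3, w = 0 ↦ 0  <
u = 1/3, w = 1/3 ↦ 1/3  <
u = 1/3, w = 2/3 ↦ 2/3  <
u = 1/3, w = 1 ↦ 1  ≥
u = 2/3, w = 0 ↦ 0  <
u = 2/3, w = 1/3 ↦ 1/3  <
u = 2/3, w = 2/3 ↦ 2/3  <
u = 2/3, w = 1 ↦ 1  ≥
u = 1, w = 0 ↦ 0  <
u = 1, w = 1/3 ↦ 1/3  <
u = 1, w = 2/3 ↦ 2/3  <
u = 1, w = 1 ↦ 1  ≥
So 3 of the 16 assignments meet the threshold.

3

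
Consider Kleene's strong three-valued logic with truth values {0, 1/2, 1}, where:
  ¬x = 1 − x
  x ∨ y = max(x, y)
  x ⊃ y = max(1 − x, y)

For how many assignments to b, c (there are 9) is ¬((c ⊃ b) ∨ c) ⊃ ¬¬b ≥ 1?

7

b = 0, c = 0 ↦ 1  ≥
b = 0, c = 1/2 ↦ 1/2  <
b = 0, c = 1 ↦ 1  ≥
b = 1/2, c = 0 ↦ 1  ≥
b = 1/2, c = 1/2 ↦ 1/2  <
b = 1/2, c = 1 ↦ 1  ≥
b = 1, c = 0 ↦ 1  ≥
b = 1, c = 1/2 ↦ 1  ≥
b = 1, c = 1 ↦ 1  ≥
So 7 of the 9 assignments meet the threshold.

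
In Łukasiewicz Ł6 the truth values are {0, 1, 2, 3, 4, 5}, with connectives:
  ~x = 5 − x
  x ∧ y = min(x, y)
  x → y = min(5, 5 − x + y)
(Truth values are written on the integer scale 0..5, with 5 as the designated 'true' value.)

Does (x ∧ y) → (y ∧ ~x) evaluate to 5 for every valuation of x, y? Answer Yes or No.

Counterexample: take x = 3, y = 3.
x ∧ y = 3 ∧ 3 = 3
~x = ~3 = 2
y ∧ ~x = 3 ∧ 2 = 2
(x ∧ y) → (y ∧ ~x) = 3 → 2 = 4
This gives 4 ≠ 5.

No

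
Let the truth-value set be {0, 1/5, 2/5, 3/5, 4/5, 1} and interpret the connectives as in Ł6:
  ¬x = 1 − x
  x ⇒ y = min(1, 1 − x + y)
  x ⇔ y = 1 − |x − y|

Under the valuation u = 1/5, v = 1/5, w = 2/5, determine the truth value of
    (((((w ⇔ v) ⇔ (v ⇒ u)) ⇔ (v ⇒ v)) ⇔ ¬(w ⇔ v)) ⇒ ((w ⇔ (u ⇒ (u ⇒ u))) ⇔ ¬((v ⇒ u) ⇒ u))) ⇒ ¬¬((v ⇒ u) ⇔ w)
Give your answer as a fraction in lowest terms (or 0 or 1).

2/5

w ⇔ v = 2/5 ⇔ 1/5 = 4/5
v ⇒ u = 1/5 ⇒ 1/5 = 1
(w ⇔ v) ⇔ (v ⇒ u) = 4/5 ⇔ 1 = 4/5
v ⇒ v = 1/5 ⇒ 1/5 = 1
((w ⇔ v) ⇔ (v ⇒ u)) ⇔ (v ⇒ v) = 4/5 ⇔ 1 = 4/5
w ⇔ v = 2/5 ⇔ 1/5 = 4/5
¬(w ⇔ v) = ¬4/5 = 1/5
(((w ⇔ v) ⇔ (v ⇒ u)) ⇔ (v ⇒ v)) ⇔ ¬(w ⇔ v) = 4/5 ⇔ 1/5 = 2/5
u ⇒ u = 1/5 ⇒ 1/5 = 1
u ⇒ (u ⇒ u) = 1/5 ⇒ 1 = 1
w ⇔ (u ⇒ (u ⇒ u)) = 2/5 ⇔ 1 = 2/5
v ⇒ u = 1/5 ⇒ 1/5 = 1
(v ⇒ u) ⇒ u = 1 ⇒ 1/5 = 1/5
¬((v ⇒ u) ⇒ u) = ¬1/5 = 4/5
(w ⇔ (u ⇒ (u ⇒ u))) ⇔ ¬((v ⇒ u) ⇒ u) = 2/5 ⇔ 4/5 = 3/5
((((w ⇔ v) ⇔ (v ⇒ u)) ⇔ (v ⇒ v)) ⇔ ¬(w ⇔ v)) ⇒ ((w ⇔ (u ⇒ (u ⇒ u))) ⇔ ¬((v ⇒ u) ⇒ u)) = 2/5 ⇒ 3/5 = 1
v ⇒ u = 1/5 ⇒ 1/5 = 1
(v ⇒ u) ⇔ w = 1 ⇔ 2/5 = 2/5
¬((v ⇒ u) ⇔ w) = ¬2/5 = 3/5
¬¬((v ⇒ u) ⇔ w) = ¬3/5 = 2/5
(((((w ⇔ v) ⇔ (v ⇒ u)) ⇔ (v ⇒ v)) ⇔ ¬(w ⇔ v)) ⇒ ((w ⇔ (u ⇒ (u ⇒ u))) ⇔ ¬((v ⇒ u) ⇒ u))) ⇒ ¬¬((v ⇒ u) ⇔ w) = 1 ⇒ 2/5 = 2/5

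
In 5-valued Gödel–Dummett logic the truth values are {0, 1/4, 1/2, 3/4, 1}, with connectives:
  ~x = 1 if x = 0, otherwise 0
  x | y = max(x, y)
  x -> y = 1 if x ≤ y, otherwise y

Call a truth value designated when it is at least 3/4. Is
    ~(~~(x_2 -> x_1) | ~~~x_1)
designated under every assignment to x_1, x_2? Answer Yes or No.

No

Counterexample: take x_1 = 0, x_2 = 0.
x_2 -> x_1 = 0 -> 0 = 1
~(x_2 -> x_1) = ~1 = 0
~~(x_2 -> x_1) = ~0 = 1
~x_1 = ~0 = 1
~~x_1 = ~1 = 0
~~~x_1 = ~0 = 1
~~(x_2 -> x_1) | ~~~x_1 = 1 | 1 = 1
~(~~(x_2 -> x_1) | ~~~x_1) = ~1 = 0
This gives 0, which is below 3/4.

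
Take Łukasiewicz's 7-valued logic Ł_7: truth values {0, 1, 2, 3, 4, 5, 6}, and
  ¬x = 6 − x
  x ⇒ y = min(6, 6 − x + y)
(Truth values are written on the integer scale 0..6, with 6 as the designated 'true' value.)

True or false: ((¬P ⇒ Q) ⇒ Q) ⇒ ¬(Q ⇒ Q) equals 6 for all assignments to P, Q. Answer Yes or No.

Counterexample: take P = 0, Q = 0.
¬P = ¬0 = 6
¬P ⇒ Q = 6 ⇒ 0 = 0
(¬P ⇒ Q) ⇒ Q = 0 ⇒ 0 = 6
Q ⇒ Q = 0 ⇒ 0 = 6
¬(Q ⇒ Q) = ¬6 = 0
((¬P ⇒ Q) ⇒ Q) ⇒ ¬(Q ⇒ Q) = 6 ⇒ 0 = 0
This gives 0 ≠ 6.

No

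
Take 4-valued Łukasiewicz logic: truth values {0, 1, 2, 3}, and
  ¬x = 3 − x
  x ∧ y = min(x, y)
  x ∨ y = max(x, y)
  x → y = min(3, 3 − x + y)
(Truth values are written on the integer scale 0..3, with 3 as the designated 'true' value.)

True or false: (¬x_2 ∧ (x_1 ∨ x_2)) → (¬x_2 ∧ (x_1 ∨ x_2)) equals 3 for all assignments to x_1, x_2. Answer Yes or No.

x_1 = 0, x_2 = 0 ↦ 3
x_1 = 0, x_2 = 1 ↦ 3
x_1 = 0, x_2 = 2 ↦ 3
x_1 = 0, x_2 = 3 ↦ 3
x_1 = 1, x_2 = 0 ↦ 3
x_1 = 1, x_2 = 1 ↦ 3
x_1 = 1, x_2 = 2 ↦ 3
x_1 = 1, x_2 = 3 ↦ 3
x_1 = 2, x_2 = 0 ↦ 3
x_1 = 2, x_2 = 1 ↦ 3
x_1 = 2, x_2 = 2 ↦ 3
x_1 = 2, x_2 = 3 ↦ 3
x_1 = 3, x_2 = 0 ↦ 3
x_1 = 3, x_2 = 1 ↦ 3
x_1 = 3, x_2 = 2 ↦ 3
x_1 = 3, x_2 = 3 ↦ 3
Every assignment gives a value ≥ 3.

Yes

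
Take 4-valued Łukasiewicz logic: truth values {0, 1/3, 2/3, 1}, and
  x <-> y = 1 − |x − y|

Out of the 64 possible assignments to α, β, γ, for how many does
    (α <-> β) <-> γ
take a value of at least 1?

16

value 1: 16 assignments (counts)
value 2/3: 26 assignments
value 1/3: 16 assignments
value 0: 6 assignments
So 16 of the 64 assignments meet the threshold.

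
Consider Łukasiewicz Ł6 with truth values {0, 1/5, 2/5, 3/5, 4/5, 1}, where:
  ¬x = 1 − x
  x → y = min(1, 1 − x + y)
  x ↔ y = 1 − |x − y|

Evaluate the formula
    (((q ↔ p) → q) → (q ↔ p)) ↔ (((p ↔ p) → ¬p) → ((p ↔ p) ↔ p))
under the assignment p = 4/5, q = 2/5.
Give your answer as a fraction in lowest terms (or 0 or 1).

q ↔ p = 2/5 ↔ 4/5 = 3/5
(q ↔ p) → q = 3/5 → 2/5 = 4/5
q ↔ p = 2/5 ↔ 4/5 = 3/5
((q ↔ p) → q) → (q ↔ p) = 4/5 → 3/5 = 4/5
p ↔ p = 4/5 ↔ 4/5 = 1
¬p = ¬4/5 = 1/5
(p ↔ p) → ¬p = 1 → 1/5 = 1/5
p ↔ p = 4/5 ↔ 4/5 = 1
(p ↔ p) ↔ p = 1 ↔ 4/5 = 4/5
((p ↔ p) → ¬p) → ((p ↔ p) ↔ p) = 1/5 → 4/5 = 1
(((q ↔ p) → q) → (q ↔ p)) ↔ (((p ↔ p) → ¬p) → ((p ↔ p) ↔ p)) = 4/5 ↔ 1 = 4/5

4/5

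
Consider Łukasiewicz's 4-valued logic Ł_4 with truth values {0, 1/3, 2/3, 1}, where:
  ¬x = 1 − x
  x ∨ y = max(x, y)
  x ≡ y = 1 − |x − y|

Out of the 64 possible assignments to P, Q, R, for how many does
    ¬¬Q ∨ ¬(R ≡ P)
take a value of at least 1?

value 1: 22 assignments (counts)
value 2/3: 22 assignments
value 1/3: 16 assignments
value 0: 4 assignments
So 22 of the 64 assignments meet the threshold.

22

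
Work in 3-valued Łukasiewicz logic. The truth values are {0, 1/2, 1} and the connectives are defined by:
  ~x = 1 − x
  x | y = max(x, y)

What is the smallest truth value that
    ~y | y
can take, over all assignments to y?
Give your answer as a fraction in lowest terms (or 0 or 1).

Take y = 1/2:
~y = ~1/2 = 1/2
~y | y = 1/2 | 1/2 = 1/2
No assignment yields a value below 1/2, so this is the minimum.

1/2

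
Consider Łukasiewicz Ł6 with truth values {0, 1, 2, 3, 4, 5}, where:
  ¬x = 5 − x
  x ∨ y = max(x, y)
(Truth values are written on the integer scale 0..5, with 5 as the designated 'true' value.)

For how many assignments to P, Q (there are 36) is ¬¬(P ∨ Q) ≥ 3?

27

value 5: 11 assignments (counts)
value 4: 9 assignments (counts)
value 3: 7 assignments (counts)
value 2: 5 assignments
value 1: 3 assignments
value 0: 1 assignment
So 27 of the 36 assignments meet the threshold.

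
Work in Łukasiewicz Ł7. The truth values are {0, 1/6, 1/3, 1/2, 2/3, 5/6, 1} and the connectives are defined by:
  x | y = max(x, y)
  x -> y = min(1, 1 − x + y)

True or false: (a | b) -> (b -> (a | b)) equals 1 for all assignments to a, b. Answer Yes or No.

At a = 1/6, b = 1/3, for instance:
a | b = 1/6 | 1/3 = 1/3
b -> (a | b) = 1/3 -> 1/3 = 1
(a | b) -> (b -> (a | b)) = 1/3 -> 1 = 1
and checking the remaining 48 assignments likewise gives ≥ 1 in every case.

Yes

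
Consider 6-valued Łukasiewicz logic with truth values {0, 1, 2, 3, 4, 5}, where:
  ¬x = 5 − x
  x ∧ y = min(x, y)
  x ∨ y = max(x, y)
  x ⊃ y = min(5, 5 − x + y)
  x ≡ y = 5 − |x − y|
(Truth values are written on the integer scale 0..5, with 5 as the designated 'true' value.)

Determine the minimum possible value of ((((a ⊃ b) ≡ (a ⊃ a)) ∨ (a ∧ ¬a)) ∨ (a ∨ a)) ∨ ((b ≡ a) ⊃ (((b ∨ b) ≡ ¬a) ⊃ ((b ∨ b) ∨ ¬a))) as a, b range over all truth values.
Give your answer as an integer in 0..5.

Take a = 3, b = 2:
a ⊃ b = 3 ⊃ 2 = 4
a ⊃ a = 3 ⊃ 3 = 5
(a ⊃ b) ≡ (a ⊃ a) = 4 ≡ 5 = 4
¬a = ¬3 = 2
a ∧ ¬a = 3 ∧ 2 = 2
((a ⊃ b) ≡ (a ⊃ a)) ∨ (a ∧ ¬a) = 4 ∨ 2 = 4
a ∨ a = 3 ∨ 3 = 3
(((a ⊃ b) ≡ (a ⊃ a)) ∨ (a ∧ ¬a)) ∨ (a ∨ a) = 4 ∨ 3 = 4
b ≡ a = 2 ≡ 3 = 4
b ∨ b = 2 ∨ 2 = 2
¬a = ¬3 = 2
(b ∨ b) ≡ ¬a = 2 ≡ 2 = 5
b ∨ b = 2 ∨ 2 = 2
¬a = ¬3 = 2
(b ∨ b) ∨ ¬a = 2 ∨ 2 = 2
((b ∨ b) ≡ ¬a) ⊃ ((b ∨ b) ∨ ¬a) = 5 ⊃ 2 = 2
(b ≡ a) ⊃ (((b ∨ b) ≡ ¬a) ⊃ ((b ∨ b) ∨ ¬a)) = 4 ⊃ 2 = 3
((((a ⊃ b) ≡ (a ⊃ a)) ∨ (a ∧ ¬a)) ∨ (a ∨ a)) ∨ ((b ≡ a) ⊃ (((b ∨ b) ≡ ¬a) ⊃ ((b ∨ b) ∨ ¬a))) = 4 ∨ 3 = 4
No assignment yields a value below 4, so this is the minimum.

4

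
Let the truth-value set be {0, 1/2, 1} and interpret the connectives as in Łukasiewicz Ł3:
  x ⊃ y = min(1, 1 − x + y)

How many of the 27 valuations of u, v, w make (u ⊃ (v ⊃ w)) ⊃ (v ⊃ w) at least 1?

21

value 1: 21 assignments (counts)
value 1/2: 5 assignments
value 0: 1 assignment
So 21 of the 27 assignments meet the threshold.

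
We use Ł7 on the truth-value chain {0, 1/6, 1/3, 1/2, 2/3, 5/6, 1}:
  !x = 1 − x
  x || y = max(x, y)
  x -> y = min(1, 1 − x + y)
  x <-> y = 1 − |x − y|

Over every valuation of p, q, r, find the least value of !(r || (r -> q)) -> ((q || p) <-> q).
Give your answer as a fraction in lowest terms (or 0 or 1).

1/2

Take p = 1, q = 0, r = 1/2:
r -> q = 1/2 -> 0 = 1/2
r || (r -> q) = 1/2 || 1/2 = 1/2
!(r || (r -> q)) = !1/2 = 1/2
q || p = 0 || 1 = 1
(q || p) <-> q = 1 <-> 0 = 0
!(r || (r -> q)) -> ((q || p) <-> q) = 1/2 -> 0 = 1/2
No assignment yields a value below 1/2, so this is the minimum.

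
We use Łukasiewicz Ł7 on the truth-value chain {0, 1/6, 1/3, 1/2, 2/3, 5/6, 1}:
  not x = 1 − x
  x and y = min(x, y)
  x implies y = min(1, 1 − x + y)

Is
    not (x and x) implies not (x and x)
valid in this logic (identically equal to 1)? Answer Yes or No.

Yes

x = 0 ↦ 1
x = 1/6 ↦ 1
x = 1/3 ↦ 1
x = 1/2 ↦ 1
x = 2/3 ↦ 1
x = 5/6 ↦ 1
x = 1 ↦ 1
Every assignment gives a value ≥ 1.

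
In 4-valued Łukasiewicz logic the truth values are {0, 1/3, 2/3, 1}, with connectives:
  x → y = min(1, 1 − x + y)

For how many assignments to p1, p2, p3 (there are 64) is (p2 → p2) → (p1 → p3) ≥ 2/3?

52

value 1: 40 assignments (counts)
value 2/3: 12 assignments (counts)
value 1/3: 8 assignments
value 0: 4 assignments
So 52 of the 64 assignments meet the threshold.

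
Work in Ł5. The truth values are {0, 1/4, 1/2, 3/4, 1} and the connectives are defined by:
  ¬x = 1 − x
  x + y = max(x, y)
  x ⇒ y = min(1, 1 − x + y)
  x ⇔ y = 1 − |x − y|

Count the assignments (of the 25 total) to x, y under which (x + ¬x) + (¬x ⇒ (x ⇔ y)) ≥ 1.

23

value 1: 23 assignments (counts)
value 3/4: 2 assignments
So 23 of the 25 assignments meet the threshold.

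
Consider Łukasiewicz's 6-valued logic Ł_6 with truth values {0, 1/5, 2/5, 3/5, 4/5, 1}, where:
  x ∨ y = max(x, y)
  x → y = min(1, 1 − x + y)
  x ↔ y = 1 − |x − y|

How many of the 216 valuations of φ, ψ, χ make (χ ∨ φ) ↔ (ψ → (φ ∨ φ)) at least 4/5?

142

value 1: 76 assignments (counts)
value 4/5: 66 assignments (counts)
value 3/5: 41 assignments
value 2/5: 22 assignments
value 1/5: 9 assignments
value 0: 2 assignments
So 142 of the 216 assignments meet the threshold.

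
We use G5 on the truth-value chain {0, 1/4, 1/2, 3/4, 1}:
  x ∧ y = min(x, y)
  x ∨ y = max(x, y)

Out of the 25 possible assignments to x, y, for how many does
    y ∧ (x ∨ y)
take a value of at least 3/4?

value 1: 5 assignments (counts)
value 3/4: 5 assignments (counts)
value 1/2: 5 assignments
value 1/4: 5 assignments
value 0: 5 assignments
So 10 of the 25 assignments meet the threshold.

10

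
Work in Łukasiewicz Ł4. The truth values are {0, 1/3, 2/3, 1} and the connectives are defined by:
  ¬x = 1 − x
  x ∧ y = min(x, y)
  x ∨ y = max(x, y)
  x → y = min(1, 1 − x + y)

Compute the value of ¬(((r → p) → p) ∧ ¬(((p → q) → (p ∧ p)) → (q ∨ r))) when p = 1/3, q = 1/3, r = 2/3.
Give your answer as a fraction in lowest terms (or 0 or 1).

r → p = 2/3 → 1/3 = 2/3
(r → p) → p = 2/3 → 1/3 = 2/3
p → q = 1/3 → 1/3 = 1
p ∧ p = 1/3 ∧ 1/3 = 1/3
(p → q) → (p ∧ p) = 1 → 1/3 = 1/3
q ∨ r = 1/3 ∨ 2/3 = 2/3
((p → q) → (p ∧ p)) → (q ∨ r) = 1/3 → 2/3 = 1
¬(((p → q) → (p ∧ p)) → (q ∨ r)) = ¬1 = 0
((r → p) → p) ∧ ¬(((p → q) → (p ∧ p)) → (q ∨ r)) = 2/3 ∧ 0 = 0
¬(((r → p) → p) ∧ ¬(((p → q) → (p ∧ p)) → (q ∨ r))) = ¬0 = 1

1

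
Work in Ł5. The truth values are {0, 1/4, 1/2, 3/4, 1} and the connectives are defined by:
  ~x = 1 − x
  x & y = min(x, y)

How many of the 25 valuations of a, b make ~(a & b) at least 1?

9

value 1: 9 assignments (counts)
value 3/4: 7 assignments
value 1/2: 5 assignments
value 1/4: 3 assignments
value 0: 1 assignment
So 9 of the 25 assignments meet the threshold.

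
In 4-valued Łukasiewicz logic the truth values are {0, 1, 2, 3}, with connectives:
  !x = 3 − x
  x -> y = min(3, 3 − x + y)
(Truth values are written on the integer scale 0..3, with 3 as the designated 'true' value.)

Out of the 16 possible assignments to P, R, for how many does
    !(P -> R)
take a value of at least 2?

P = 0, R = 0 ↦ 0  <
P = 0, R = 1 ↦ 0  <
P = 0, R = 2 ↦ 0  <
P = 0, R = 3 ↦ 0  <
P = 1, R = 0 ↦ 1  <
P = 1, R = 1 ↦ 0  <
P = 1, R = 2 ↦ 0  <
P = 1, R = 3 ↦ 0  <
P = 2, R = 0 ↦ 2  ≥
P = 2, R = 1 ↦ 1  <
P = 2, R = 2 ↦ 0  <
P = 2, R = 3 ↦ 0  <
P = 3, R = 0 ↦ 3  ≥
P = 3, R = 1 ↦ 2  ≥
P = 3, R = 2 ↦ 1  <
P = 3, R = 3 ↦ 0  <
So 3 of the 16 assignments meet the threshold.

3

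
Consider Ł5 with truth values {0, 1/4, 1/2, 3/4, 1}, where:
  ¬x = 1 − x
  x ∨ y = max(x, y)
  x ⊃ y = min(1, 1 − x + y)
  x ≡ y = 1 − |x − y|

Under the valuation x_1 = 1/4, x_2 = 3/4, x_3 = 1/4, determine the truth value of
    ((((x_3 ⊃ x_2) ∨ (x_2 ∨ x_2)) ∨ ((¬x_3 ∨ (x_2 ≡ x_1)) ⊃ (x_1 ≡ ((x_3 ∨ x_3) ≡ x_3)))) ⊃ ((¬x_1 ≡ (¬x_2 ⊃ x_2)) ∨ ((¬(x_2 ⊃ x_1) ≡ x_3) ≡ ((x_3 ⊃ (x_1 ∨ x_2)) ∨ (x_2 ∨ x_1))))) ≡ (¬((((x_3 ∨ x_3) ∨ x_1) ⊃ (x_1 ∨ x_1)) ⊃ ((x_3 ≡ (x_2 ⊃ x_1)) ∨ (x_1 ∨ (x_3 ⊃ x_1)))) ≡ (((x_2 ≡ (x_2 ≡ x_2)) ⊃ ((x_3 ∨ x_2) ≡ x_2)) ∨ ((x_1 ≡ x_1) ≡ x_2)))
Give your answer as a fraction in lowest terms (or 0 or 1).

x_3 ⊃ x_2 = 1/4 ⊃ 3/4 = 1
x_2 ∨ x_2 = 3/4 ∨ 3/4 = 3/4
(x_3 ⊃ x_2) ∨ (x_2 ∨ x_2) = 1 ∨ 3/4 = 1
¬x_3 = ¬1/4 = 3/4
x_2 ≡ x_1 = 3/4 ≡ 1/4 = 1/2
¬x_3 ∨ (x_2 ≡ x_1) = 3/4 ∨ 1/2 = 3/4
x_3 ∨ x_3 = 1/4 ∨ 1/4 = 1/4
(x_3 ∨ x_3) ≡ x_3 = 1/4 ≡ 1/4 = 1
x_1 ≡ ((x_3 ∨ x_3) ≡ x_3) = 1/4 ≡ 1 = 1/4
(¬x_3 ∨ (x_2 ≡ x_1)) ⊃ (x_1 ≡ ((x_3 ∨ x_3) ≡ x_3)) = 3/4 ⊃ 1/4 = 1/2
((x_3 ⊃ x_2) ∨ (x_2 ∨ x_2)) ∨ ((¬x_3 ∨ (x_2 ≡ x_1)) ⊃ (x_1 ≡ ((x_3 ∨ x_3) ≡ x_3))) = 1 ∨ 1/2 = 1
¬x_1 = ¬1/4 = 3/4
¬x_2 = ¬3/4 = 1/4
¬x_2 ⊃ x_2 = 1/4 ⊃ 3/4 = 1
¬x_1 ≡ (¬x_2 ⊃ x_2) = 3/4 ≡ 1 = 3/4
x_2 ⊃ x_1 = 3/4 ⊃ 1/4 = 1/2
¬(x_2 ⊃ x_1) = ¬1/2 = 1/2
¬(x_2 ⊃ x_1) ≡ x_3 = 1/2 ≡ 1/4 = 3/4
x_1 ∨ x_2 = 1/4 ∨ 3/4 = 3/4
x_3 ⊃ (x_1 ∨ x_2) = 1/4 ⊃ 3/4 = 1
x_2 ∨ x_1 = 3/4 ∨ 1/4 = 3/4
(x_3 ⊃ (x_1 ∨ x_2)) ∨ (x_2 ∨ x_1) = 1 ∨ 3/4 = 1
(¬(x_2 ⊃ x_1) ≡ x_3) ≡ ((x_3 ⊃ (x_1 ∨ x_2)) ∨ (x_2 ∨ x_1)) = 3/4 ≡ 1 = 3/4
(¬x_1 ≡ (¬x_2 ⊃ x_2)) ∨ ((¬(x_2 ⊃ x_1) ≡ x_3) ≡ ((x_3 ⊃ (x_1 ∨ x_2)) ∨ (x_2 ∨ x_1))) = 3/4 ∨ 3/4 = 3/4
(((x_3 ⊃ x_2) ∨ (x_2 ∨ x_2)) ∨ ((¬x_3 ∨ (x_2 ≡ x_1)) ⊃ (x_1 ≡ ((x_3 ∨ x_3) ≡ x_3)))) ⊃ ((¬x_1 ≡ (¬x_2 ⊃ x_2)) ∨ ((¬(x_2 ⊃ x_1) ≡ x_3) ≡ ((x_3 ⊃ (x_1 ∨ x_2)) ∨ (x_2 ∨ x_1)))) = 1 ⊃ 3/4 = 3/4
x_3 ∨ x_3 = 1/4 ∨ 1/4 = 1/4
(x_3 ∨ x_3) ∨ x_1 = 1/4 ∨ 1/4 = 1/4
x_1 ∨ x_1 = 1/4 ∨ 1/4 = 1/4
((x_3 ∨ x_3) ∨ x_1) ⊃ (x_1 ∨ x_1) = 1/4 ⊃ 1/4 = 1
x_2 ⊃ x_1 = 3/4 ⊃ 1/4 = 1/2
x_3 ≡ (x_2 ⊃ x_1) = 1/4 ≡ 1/2 = 3/4
x_3 ⊃ x_1 = 1/4 ⊃ 1/4 = 1
x_1 ∨ (x_3 ⊃ x_1) = 1/4 ∨ 1 = 1
(x_3 ≡ (x_2 ⊃ x_1)) ∨ (x_1 ∨ (x_3 ⊃ x_1)) = 3/4 ∨ 1 = 1
(((x_3 ∨ x_3) ∨ x_1) ⊃ (x_1 ∨ x_1)) ⊃ ((x_3 ≡ (x_2 ⊃ x_1)) ∨ (x_1 ∨ (x_3 ⊃ x_1))) = 1 ⊃ 1 = 1
¬((((x_3 ∨ x_3) ∨ x_1) ⊃ (x_1 ∨ x_1)) ⊃ ((x_3 ≡ (x_2 ⊃ x_1)) ∨ (x_1 ∨ (x_3 ⊃ x_1)))) = ¬1 = 0
x_2 ≡ x_2 = 3/4 ≡ 3/4 = 1
x_2 ≡ (x_2 ≡ x_2) = 3/4 ≡ 1 = 3/4
x_3 ∨ x_2 = 1/4 ∨ 3/4 = 3/4
(x_3 ∨ x_2) ≡ x_2 = 3/4 ≡ 3/4 = 1
(x_2 ≡ (x_2 ≡ x_2)) ⊃ ((x_3 ∨ x_2) ≡ x_2) = 3/4 ⊃ 1 = 1
x_1 ≡ x_1 = 1/4 ≡ 1/4 = 1
(x_1 ≡ x_1) ≡ x_2 = 1 ≡ 3/4 = 3/4
((x_2 ≡ (x_2 ≡ x_2)) ⊃ ((x_3 ∨ x_2) ≡ x_2)) ∨ ((x_1 ≡ x_1) ≡ x_2) = 1 ∨ 3/4 = 1
¬((((x_3 ∨ x_3) ∨ x_1) ⊃ (x_1 ∨ x_1)) ⊃ ((x_3 ≡ (x_2 ⊃ x_1)) ∨ (x_1 ∨ (x_3 ⊃ x_1)))) ≡ (((x_2 ≡ (x_2 ≡ x_2)) ⊃ ((x_3 ∨ x_2) ≡ x_2)) ∨ ((x_1 ≡ x_1) ≡ x_2)) = 0 ≡ 1 = 0
((((x_3 ⊃ x_2) ∨ (x_2 ∨ x_2)) ∨ ((¬x_3 ∨ (x_2 ≡ x_1)) ⊃ (x_1 ≡ ((x_3 ∨ x_3) ≡ x_3)))) ⊃ ((¬x_1 ≡ (¬x_2 ⊃ x_2)) ∨ ((¬(x_2 ⊃ x_1) ≡ x_3) ≡ ((x_3 ⊃ (x_1 ∨ x_2)) ∨ (x_2 ∨ x_1))))) ≡ (¬((((x_3 ∨ x_3) ∨ x_1) ⊃ (x_1 ∨ x_1)) ⊃ ((x_3 ≡ (x_2 ⊃ x_1)) ∨ (x_1 ∨ (x_3 ⊃ x_1)))) ≡ (((x_2 ≡ (x_2 ≡ x_2)) ⊃ ((x_3 ∨ x_2) ≡ x_2)) ∨ ((x_1 ≡ x_1) ≡ x_2))) = 3/4 ≡ 0 = 1/4

1/4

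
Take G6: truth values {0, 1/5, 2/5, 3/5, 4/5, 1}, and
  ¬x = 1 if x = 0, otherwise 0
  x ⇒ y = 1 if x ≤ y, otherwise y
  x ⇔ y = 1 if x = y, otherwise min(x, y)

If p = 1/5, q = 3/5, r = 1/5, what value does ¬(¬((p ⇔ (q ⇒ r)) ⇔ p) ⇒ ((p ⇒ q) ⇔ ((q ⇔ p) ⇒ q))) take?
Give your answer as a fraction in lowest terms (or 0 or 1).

q ⇒ r = 3/5 ⇒ 1/5 = 1/5
p ⇔ (q ⇒ r) = 1/5 ⇔ 1/5 = 1
(p ⇔ (q ⇒ r)) ⇔ p = 1 ⇔ 1/5 = 1/5
¬((p ⇔ (q ⇒ r)) ⇔ p) = ¬1/5 = 0
p ⇒ q = 1/5 ⇒ 3/5 = 1
q ⇔ p = 3/5 ⇔ 1/5 = 1/5
(q ⇔ p) ⇒ q = 1/5 ⇒ 3/5 = 1
(p ⇒ q) ⇔ ((q ⇔ p) ⇒ q) = 1 ⇔ 1 = 1
¬((p ⇔ (q ⇒ r)) ⇔ p) ⇒ ((p ⇒ q) ⇔ ((q ⇔ p) ⇒ q)) = 0 ⇒ 1 = 1
¬(¬((p ⇔ (q ⇒ r)) ⇔ p) ⇒ ((p ⇒ q) ⇔ ((q ⇔ p) ⇒ q))) = ¬1 = 0

0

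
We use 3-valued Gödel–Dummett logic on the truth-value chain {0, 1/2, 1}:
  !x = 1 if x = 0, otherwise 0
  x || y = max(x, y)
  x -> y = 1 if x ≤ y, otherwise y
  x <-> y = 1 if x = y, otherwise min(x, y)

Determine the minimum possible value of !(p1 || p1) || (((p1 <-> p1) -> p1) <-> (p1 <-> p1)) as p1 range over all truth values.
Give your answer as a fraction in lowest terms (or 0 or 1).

1/2

Take p1 = 1/2:
p1 || p1 = 1/2 || 1/2 = 1/2
!(p1 || p1) = !1/2 = 0
p1 <-> p1 = 1/2 <-> 1/2 = 1
(p1 <-> p1) -> p1 = 1 -> 1/2 = 1/2
p1 <-> p1 = 1/2 <-> 1/2 = 1
((p1 <-> p1) -> p1) <-> (p1 <-> p1) = 1/2 <-> 1 = 1/2
!(p1 || p1) || (((p1 <-> p1) -> p1) <-> (p1 <-> p1)) = 0 || 1/2 = 1/2
No assignment yields a value below 1/2, so this is the minimum.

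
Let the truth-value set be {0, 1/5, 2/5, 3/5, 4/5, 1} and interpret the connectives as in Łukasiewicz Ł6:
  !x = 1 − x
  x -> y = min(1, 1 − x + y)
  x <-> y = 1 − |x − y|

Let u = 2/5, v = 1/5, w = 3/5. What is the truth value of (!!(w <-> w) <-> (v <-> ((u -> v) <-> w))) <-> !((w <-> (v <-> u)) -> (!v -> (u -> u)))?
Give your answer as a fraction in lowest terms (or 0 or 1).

w <-> w = 3/5 <-> 3/5 = 1
!(w <-> w) = !1 = 0
!!(w <-> w) = !0 = 1
u -> v = 2/5 -> 1/5 = 4/5
(u -> v) <-> w = 4/5 <-> 3/5 = 4/5
v <-> ((u -> v) <-> w) = 1/5 <-> 4/5 = 2/5
!!(w <-> w) <-> (v <-> ((u -> v) <-> w)) = 1 <-> 2/5 = 2/5
v <-> u = 1/5 <-> 2/5 = 4/5
w <-> (v <-> u) = 3/5 <-> 4/5 = 4/5
!v = !1/5 = 4/5
u -> u = 2/5 -> 2/5 = 1
!v -> (u -> u) = 4/5 -> 1 = 1
(w <-> (v <-> u)) -> (!v -> (u -> u)) = 4/5 -> 1 = 1
!((w <-> (v <-> u)) -> (!v -> (u -> u))) = !1 = 0
(!!(w <-> w) <-> (v <-> ((u -> v) <-> w))) <-> !((w <-> (v <-> u)) -> (!v -> (u -> u))) = 2/5 <-> 0 = 3/5

3/5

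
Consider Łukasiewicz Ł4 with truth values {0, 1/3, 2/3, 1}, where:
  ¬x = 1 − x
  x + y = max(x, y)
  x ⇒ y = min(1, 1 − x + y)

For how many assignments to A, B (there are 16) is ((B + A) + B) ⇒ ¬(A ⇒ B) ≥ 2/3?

8

A = 0, B = 0 ↦ 1  ≥
A = 0, B = 1/3 ↦ 2/3  ≥
A = 0, B = 2/3 ↦ 1/3  <
A = 0, B = 1 ↦ 0  <
A = 1/3, B = 0 ↦ 1  ≥
A = 1/3, B = 1/3 ↦ 2/3  ≥
A = 1/3, B = 2/3 ↦ 1/3  <
A = 1/3, B = 1 ↦ 0  <
A = 2/3, B = 0 ↦ 1  ≥
A = 2/3, B = 1/3 ↦ 2/3  ≥
A = 2/3, B = 2/3 ↦ 1/3  <
A = 2/3, B = 1 ↦ 0  <
A = 1, B = 0 ↦ 1  ≥
A = 1, B = 1/3 ↦ 2/3  ≥
A = 1, B = 2/3 ↦ 1/3  <
A = 1, B = 1 ↦ 0  <
So 8 of the 16 assignments meet the threshold.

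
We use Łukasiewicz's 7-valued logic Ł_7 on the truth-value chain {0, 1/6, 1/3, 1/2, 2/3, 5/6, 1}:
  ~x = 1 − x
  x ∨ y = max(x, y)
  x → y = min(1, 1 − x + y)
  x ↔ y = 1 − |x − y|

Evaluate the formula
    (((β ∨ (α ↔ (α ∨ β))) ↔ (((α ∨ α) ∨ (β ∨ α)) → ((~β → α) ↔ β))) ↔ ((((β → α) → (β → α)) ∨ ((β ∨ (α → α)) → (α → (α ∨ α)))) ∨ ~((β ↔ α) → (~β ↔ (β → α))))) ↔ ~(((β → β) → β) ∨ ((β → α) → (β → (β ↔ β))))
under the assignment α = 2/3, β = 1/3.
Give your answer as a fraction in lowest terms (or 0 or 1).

α ∨ β = 2/3 ∨ 1/3 = 2/3
α ↔ (α ∨ β) = 2/3 ↔ 2/3 = 1
β ∨ (α ↔ (α ∨ β)) = 1/3 ∨ 1 = 1
α ∨ α = 2/3 ∨ 2/3 = 2/3
β ∨ α = 1/3 ∨ 2/3 = 2/3
(α ∨ α) ∨ (β ∨ α) = 2/3 ∨ 2/3 = 2/3
~β = ~1/3 = 2/3
~β → α = 2/3 → 2/3 = 1
(~β → α) ↔ β = 1 ↔ 1/3 = 1/3
((α ∨ α) ∨ (β ∨ α)) → ((~β → α) ↔ β) = 2/3 → 1/3 = 2/3
(β ∨ (α ↔ (α ∨ β))) ↔ (((α ∨ α) ∨ (β ∨ α)) → ((~β → α) ↔ β)) = 1 ↔ 2/3 = 2/3
β → α = 1/3 → 2/3 = 1
β → α = 1/3 → 2/3 = 1
(β → α) → (β → α) = 1 → 1 = 1
α → α = 2/3 → 2/3 = 1
β ∨ (α → α) = 1/3 ∨ 1 = 1
α ∨ α = 2/3 ∨ 2/3 = 2/3
α → (α ∨ α) = 2/3 → 2/3 = 1
(β ∨ (α → α)) → (α → (α ∨ α)) = 1 → 1 = 1
((β → α) → (β → α)) ∨ ((β ∨ (α → α)) → (α → (α ∨ α))) = 1 ∨ 1 = 1
β ↔ α = 1/3 ↔ 2/3 = 2/3
~β = ~1/3 = 2/3
β → α = 1/3 → 2/3 = 1
~β ↔ (β → α) = 2/3 ↔ 1 = 2/3
(β ↔ α) → (~β ↔ (β → α)) = 2/3 → 2/3 = 1
~((β ↔ α) → (~β ↔ (β → α))) = ~1 = 0
(((β → α) → (β → α)) ∨ ((β ∨ (α → α)) → (α → (α ∨ α)))) ∨ ~((β ↔ α) → (~β ↔ (β → α))) = 1 ∨ 0 = 1
((β ∨ (α ↔ (α ∨ β))) ↔ (((α ∨ α) ∨ (β ∨ α)) → ((~β → α) ↔ β))) ↔ ((((β → α) → (β → α)) ∨ ((β ∨ (α → α)) → (α → (α ∨ α)))) ∨ ~((β ↔ α) → (~β ↔ (β → α)))) = 2/3 ↔ 1 = 2/3
β → β = 1/3 → 1/3 = 1
(β → β) → β = 1 → 1/3 = 1/3
β → α = 1/3 → 2/3 = 1
β ↔ β = 1/3 ↔ 1/3 = 1
β → (β ↔ β) = 1/3 → 1 = 1
(β → α) → (β → (β ↔ β)) = 1 → 1 = 1
((β → β) → β) ∨ ((β → α) → (β → (β ↔ β))) = 1/3 ∨ 1 = 1
~(((β → β) → β) ∨ ((β → α) → (β → (β ↔ β)))) = ~1 = 0
(((β ∨ (α ↔ (α ∨ β))) ↔ (((α ∨ α) ∨ (β ∨ α)) → ((~β → α) ↔ β))) ↔ ((((β → α) → (β → α)) ∨ ((β ∨ (α → α)) → (α → (α ∨ α)))) ∨ ~((β ↔ α) → (~β ↔ (β → α))))) ↔ ~(((β → β) → β) ∨ ((β → α) → (β → (β ↔ β)))) = 2/3 ↔ 0 = 1/3

1/3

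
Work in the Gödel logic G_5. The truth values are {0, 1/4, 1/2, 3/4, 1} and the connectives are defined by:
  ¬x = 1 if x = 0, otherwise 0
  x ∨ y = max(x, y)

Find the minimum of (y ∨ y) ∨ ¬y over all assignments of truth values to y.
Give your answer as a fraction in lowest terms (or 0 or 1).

Take y = 1/4:
y ∨ y = 1/4 ∨ 1/4 = 1/4
¬y = ¬1/4 = 0
(y ∨ y) ∨ ¬y = 1/4 ∨ 0 = 1/4
No assignment yields a value below 1/4, so this is the minimum.

1/4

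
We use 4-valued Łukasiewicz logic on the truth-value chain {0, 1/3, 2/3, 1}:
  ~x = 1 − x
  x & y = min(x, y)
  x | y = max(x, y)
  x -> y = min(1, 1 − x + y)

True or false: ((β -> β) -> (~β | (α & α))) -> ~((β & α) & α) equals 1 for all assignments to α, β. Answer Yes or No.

Counterexample: take α = 2/3, β = 2/3.
β -> β = 2/3 -> 2/3 = 1
~β = ~2/3 = 1/3
α & α = 2/3 & 2/3 = 2/3
~β | (α & α) = 1/3 | 2/3 = 2/3
(β -> β) -> (~β | (α & α)) = 1 -> 2/3 = 2/3
β & α = 2/3 & 2/3 = 2/3
(β & α) & α = 2/3 & 2/3 = 2/3
~((β & α) & α) = ~2/3 = 1/3
((β -> β) -> (~β | (α & α))) -> ~((β & α) & α) = 2/3 -> 1/3 = 2/3
This gives 2/3 ≠ 1.

No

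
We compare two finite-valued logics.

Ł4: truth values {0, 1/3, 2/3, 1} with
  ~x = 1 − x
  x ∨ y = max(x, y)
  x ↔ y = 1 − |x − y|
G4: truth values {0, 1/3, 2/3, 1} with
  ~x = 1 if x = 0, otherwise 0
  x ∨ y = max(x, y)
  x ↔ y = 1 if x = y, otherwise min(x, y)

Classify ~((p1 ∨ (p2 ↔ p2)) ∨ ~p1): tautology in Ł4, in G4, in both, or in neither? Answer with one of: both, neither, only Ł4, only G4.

neither

In Ł4: at p1 = 0, p2 = 0 the value is 0 — not a tautology.
In G4: at p1 = 0, p2 = 0 the value is 0 — not a tautology.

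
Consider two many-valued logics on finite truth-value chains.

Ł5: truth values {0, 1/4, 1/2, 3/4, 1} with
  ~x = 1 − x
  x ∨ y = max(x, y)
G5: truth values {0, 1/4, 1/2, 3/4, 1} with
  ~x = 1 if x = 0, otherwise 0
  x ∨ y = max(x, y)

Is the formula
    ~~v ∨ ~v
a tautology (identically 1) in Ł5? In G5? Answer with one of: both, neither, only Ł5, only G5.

In Ł5: at v = 1/4 the value is 3/4 — not a tautology.
In G5: every assignment gives 1 — tautology.

only G5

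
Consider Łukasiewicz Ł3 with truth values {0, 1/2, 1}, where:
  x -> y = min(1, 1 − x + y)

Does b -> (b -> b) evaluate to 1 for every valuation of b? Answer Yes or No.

Yes

b = 0 ↦ 1
b = 1/2 ↦ 1
b = 1 ↦ 1
Every assignment gives a value ≥ 1.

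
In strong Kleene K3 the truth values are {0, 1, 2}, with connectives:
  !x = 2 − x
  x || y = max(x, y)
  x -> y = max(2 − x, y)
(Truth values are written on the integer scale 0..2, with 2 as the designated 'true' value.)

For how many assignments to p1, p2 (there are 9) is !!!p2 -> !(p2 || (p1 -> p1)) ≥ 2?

p1 = 0, p2 = 0 ↦ 0  <
p1 = 0, p2 = 1 ↦ 1  <
p1 = 0, p2 = 2 ↦ 2  ≥
p1 = 1, p2 = 0 ↦ 1  <
p1 = 1, p2 = 1 ↦ 1  <
p1 = 1, p2 = 2 ↦ 2  ≥
p1 = 2, p2 = 0 ↦ 0  <
p1 = 2, p2 = 1 ↦ 1  <
p1 = 2, p2 = 2 ↦ 2  ≥
So 3 of the 9 assignments meet the threshold.

3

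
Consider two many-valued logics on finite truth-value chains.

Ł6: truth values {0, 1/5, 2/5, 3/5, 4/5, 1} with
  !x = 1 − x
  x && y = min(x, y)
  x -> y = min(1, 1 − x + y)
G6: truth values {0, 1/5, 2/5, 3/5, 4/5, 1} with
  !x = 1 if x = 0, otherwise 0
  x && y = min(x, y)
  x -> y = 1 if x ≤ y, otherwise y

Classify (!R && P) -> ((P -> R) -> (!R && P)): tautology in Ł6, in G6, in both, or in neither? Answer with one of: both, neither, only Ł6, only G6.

both

In Ł6: every assignment gives 1 — tautology.
In G6: every assignment gives 1 — tautology.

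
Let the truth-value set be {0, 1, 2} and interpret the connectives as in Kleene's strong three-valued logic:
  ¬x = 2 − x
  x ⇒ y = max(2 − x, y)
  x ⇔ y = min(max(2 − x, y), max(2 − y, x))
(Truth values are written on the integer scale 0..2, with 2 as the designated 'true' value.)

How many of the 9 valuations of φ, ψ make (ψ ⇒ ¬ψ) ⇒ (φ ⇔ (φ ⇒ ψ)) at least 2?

φ = 0, ψ = 0 ↦ 0  <
φ = 0, ψ = 1 ↦ 1  <
φ = 0, ψ = 2 ↦ 2  ≥
φ = 1, ψ = 0 ↦ 1  <
φ = 1, ψ = 1 ↦ 1  <
φ = 1, ψ = 2 ↦ 2  ≥
φ = 2, ψ = 0 ↦ 0  <
φ = 2, ψ = 1 ↦ 1  <
φ = 2, ψ = 2 ↦ 2  ≥
So 3 of the 9 assignments meet the threshold.

3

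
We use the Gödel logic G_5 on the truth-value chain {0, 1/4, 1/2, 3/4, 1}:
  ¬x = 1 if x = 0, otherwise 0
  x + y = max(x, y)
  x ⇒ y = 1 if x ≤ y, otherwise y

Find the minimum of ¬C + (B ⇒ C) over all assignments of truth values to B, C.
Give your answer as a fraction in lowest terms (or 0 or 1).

1/4

Take B = 1/2, C = 1/4:
¬C = ¬1/4 = 0
B ⇒ C = 1/2 ⇒ 1/4 = 1/4
¬C + (B ⇒ C) = 0 + 1/4 = 1/4
No assignment yields a value below 1/4, so this is the minimum.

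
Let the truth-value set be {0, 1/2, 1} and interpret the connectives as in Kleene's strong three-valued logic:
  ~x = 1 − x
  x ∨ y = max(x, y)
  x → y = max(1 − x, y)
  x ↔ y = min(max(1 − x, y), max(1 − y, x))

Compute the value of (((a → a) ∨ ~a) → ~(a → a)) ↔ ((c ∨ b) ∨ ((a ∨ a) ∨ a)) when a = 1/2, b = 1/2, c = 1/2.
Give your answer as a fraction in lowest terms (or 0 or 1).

a → a = 1/2 → 1/2 = 1/2
~a = ~1/2 = 1/2
(a → a) ∨ ~a = 1/2 ∨ 1/2 = 1/2
a → a = 1/2 → 1/2 = 1/2
~(a → a) = ~1/2 = 1/2
((a → a) ∨ ~a) → ~(a → a) = 1/2 → 1/2 = 1/2
c ∨ b = 1/2 ∨ 1/2 = 1/2
a ∨ a = 1/2 ∨ 1/2 = 1/2
(a ∨ a) ∨ a = 1/2 ∨ 1/2 = 1/2
(c ∨ b) ∨ ((a ∨ a) ∨ a) = 1/2 ∨ 1/2 = 1/2
(((a → a) ∨ ~a) → ~(a → a)) ↔ ((c ∨ b) ∨ ((a ∨ a) ∨ a)) = 1/2 ↔ 1/2 = 1/2

1/2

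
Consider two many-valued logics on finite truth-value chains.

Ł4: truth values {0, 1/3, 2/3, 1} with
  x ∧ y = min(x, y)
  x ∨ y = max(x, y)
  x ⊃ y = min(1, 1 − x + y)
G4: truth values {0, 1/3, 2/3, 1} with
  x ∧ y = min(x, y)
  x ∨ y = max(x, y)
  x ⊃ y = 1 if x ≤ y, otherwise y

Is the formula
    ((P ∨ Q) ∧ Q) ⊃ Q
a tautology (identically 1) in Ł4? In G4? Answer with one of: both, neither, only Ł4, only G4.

both

In Ł4: every assignment gives 1 — tautology.
In G4: every assignment gives 1 — tautology.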